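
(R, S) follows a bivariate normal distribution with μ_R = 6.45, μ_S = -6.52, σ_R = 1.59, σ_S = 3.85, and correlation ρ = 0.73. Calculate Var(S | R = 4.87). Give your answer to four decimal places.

For a bivariate normal, Var(S | R=x) = σ_S²(1 − ρ²).
Var(S | R=4.87) = (3.85)²·(1 − (0.73)²) = 14.8225·0.4671 = 6.9236.

6.9236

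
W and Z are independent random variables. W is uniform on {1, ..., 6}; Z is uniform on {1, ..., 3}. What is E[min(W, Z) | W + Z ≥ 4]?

29/15

P(W + Z ≥ 4) = 5/6.
Summing min(W,Z)·P(x,y) over outcomes with W + Z ≥ 4 gives 29/18.
E[min(W, Z) | W + Z ≥ 4] = (29/18) / (5/6) = 29/15.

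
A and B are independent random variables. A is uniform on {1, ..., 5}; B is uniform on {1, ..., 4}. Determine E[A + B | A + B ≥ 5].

45/7

P(A + B ≥ 5) = 7/10.
Summing (A+B)·P(x,y) over outcomes with A + B ≥ 5 gives 9/2.
E[A + B | A + B ≥ 5] = (9/2) / (7/10) = 45/7.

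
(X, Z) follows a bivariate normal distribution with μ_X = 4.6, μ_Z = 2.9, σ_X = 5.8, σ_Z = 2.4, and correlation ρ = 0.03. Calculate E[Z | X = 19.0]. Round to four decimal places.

For a bivariate normal, E[Z | X=x] = μ_Z + ρ·(σ_Z/σ_X)·(x − μ_X).
E[Z | X=19.0] = 2.9 + (0.03)·(2.4/5.8)·(19.0 − (4.6)) = 2.9 + (0.012414)·(14.4) = 3.0788.

3.0788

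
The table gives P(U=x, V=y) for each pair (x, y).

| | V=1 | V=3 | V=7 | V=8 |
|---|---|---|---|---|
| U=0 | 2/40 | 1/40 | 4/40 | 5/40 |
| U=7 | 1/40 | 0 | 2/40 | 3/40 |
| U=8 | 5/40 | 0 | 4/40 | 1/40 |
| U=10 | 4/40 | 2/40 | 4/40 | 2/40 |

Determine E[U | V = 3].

20/3

P(V = 3) = 3/40.
Summing U·P(U=x,V=y) over the conditioning event gives 1/2.
E[U | V = 3] = (1/2) / (3/40) = 20/3.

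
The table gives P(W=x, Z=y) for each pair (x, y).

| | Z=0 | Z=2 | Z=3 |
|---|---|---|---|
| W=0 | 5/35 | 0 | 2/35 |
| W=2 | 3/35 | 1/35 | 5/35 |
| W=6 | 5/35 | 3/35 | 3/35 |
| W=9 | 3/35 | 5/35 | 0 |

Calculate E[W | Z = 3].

14/5

P(Z = 3) = 2/7.
Σ W·P over the event = 0·(2/35) + 2·(5/35) + 6·(3/35) = 4/5.
E[W | Z = 3] = (4/5) / (2/7) = 14/5.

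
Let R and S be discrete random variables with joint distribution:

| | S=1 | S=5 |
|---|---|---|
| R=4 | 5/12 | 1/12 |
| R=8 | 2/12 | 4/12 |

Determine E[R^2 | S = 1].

208/7

P(S = 1) = 7/12.
Summing R^2·P(R=x,S=y) over the conditioning event gives 52/3.
E[R^2 | S = 1] = (52/3) / (7/12) = 208/7.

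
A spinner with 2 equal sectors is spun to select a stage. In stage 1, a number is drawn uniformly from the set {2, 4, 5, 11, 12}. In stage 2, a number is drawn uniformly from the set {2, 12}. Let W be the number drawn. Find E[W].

E[W | stage 1] = (2+4+5+11+12)/5 = 34/5.
E[W | stage 2] = (2+12)/2 = 7.
By the law of total expectation,
E[W] = (1/2)·(34/5) + (1/2)·(7) = 69/10.

69/10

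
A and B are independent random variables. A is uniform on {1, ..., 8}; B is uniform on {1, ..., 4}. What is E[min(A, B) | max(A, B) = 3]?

Outcomes with max(A, B) = 3: (1,3), (2,3), (3,1), (3,2), (3,3), each with probability 1/32.
E[min(A, B) | max(A, B) = 3] = (1 + 2 + 1 + 2 + 3) / 5 = 9/5.

9/5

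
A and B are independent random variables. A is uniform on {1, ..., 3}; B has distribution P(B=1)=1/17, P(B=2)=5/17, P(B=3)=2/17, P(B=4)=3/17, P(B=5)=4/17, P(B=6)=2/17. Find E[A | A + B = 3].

P(A + B = 3) = 2/17.
Summing A·P(x,y) over outcomes with A + B = 3 gives 7/51.
E[A | A + B = 3] = (7/51) / (2/17) = 7/6.

7/6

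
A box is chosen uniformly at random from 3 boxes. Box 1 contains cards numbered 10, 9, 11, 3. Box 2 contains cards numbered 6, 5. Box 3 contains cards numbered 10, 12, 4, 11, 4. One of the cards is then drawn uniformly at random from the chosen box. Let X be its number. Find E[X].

439/60

E[X | box 1] = (10+9+11+3)/4 = 33/4.
E[X | box 2] = (6+5)/2 = 11/2.
E[X | box 3] = (10+12+4+11+4)/5 = 41/5.
E[X] = (1/3)·(33/4) + (1/3)·(11/2) + (1/3)·(41/5) = 439/60.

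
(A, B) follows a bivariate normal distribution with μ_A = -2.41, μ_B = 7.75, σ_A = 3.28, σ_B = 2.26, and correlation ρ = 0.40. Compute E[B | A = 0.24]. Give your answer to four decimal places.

E[B | A=x] = μ_B + ρ(σ_B/σ_A)(x − μ_A) for jointly normal variables.
E[B | A=0.24] = 7.75 + (0.40)·(2.26/3.28)·(0.24 − (-2.41)) = 7.75 + (0.27561)·(2.65) = 8.4804.

8.4804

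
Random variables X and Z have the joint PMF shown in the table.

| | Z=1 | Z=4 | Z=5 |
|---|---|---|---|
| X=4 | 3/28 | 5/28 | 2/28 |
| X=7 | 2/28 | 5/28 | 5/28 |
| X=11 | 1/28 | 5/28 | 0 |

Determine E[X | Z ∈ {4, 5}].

P(Z ∈ {4, 5}) = 11/14.
Σ X·P over the event = 4·(5/28) + 4·(2/28) + 7·(5/28) + 7·(5/28) + 11·(5/28) = 153/28.
E[X | Z ∈ {4, 5}] = (153/28) / (11/14) = 153/22.

153/22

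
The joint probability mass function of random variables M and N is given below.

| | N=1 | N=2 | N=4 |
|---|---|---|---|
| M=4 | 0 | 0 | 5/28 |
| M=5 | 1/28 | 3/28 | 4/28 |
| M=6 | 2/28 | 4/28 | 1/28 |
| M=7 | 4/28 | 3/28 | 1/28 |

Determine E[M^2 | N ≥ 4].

265/11

P(N ≥ 4) = 11/28.
Σ M^2·P over the event = 16·(5/28) + 25·(4/28) + 36·(1/28) + 49·(1/28) = 265/28.
E[M^2 | N ≥ 4] = (265/28) / (11/28) = 265/11.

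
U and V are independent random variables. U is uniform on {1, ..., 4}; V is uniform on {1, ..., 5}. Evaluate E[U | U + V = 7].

3

Outcomes with U + V = 7: (2,5), (3,4), (4,3), each with probability 1/20.
E[U | U + V = 7] = (2 + 3 + 4) / 3 = 3.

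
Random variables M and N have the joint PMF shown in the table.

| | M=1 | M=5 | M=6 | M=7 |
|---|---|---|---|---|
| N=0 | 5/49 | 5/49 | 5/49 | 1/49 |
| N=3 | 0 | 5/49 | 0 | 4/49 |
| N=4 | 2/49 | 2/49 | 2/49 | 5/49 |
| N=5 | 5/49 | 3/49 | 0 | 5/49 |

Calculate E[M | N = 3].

P(N = 3) = 9/49.
Σ M·P over the event = 5·(5/49) + 7·(4/49) = 53/49.
E[M | N = 3] = (53/49) / (9/49) = 53/9.

53/9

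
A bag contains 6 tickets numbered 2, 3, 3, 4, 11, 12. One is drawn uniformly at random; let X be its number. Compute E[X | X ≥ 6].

P(X ≥ 6) = 1/3.
Σ over the event: 11·1/6 + 12·1/6 = 23/6.
E[X | X ≥ 6] = (23/6) / (1/3) = 23/2.

23/2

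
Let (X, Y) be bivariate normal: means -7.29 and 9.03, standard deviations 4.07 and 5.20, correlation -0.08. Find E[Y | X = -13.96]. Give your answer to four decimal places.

9.7117

E[Y | X=x] = μ_Y + ρ(σ_Y/σ_X)(x − μ_X) for jointly normal variables.
E[Y | X=-13.96] = 9.03 + (-0.08)·(5.20/4.07)·(-13.96 − (-7.29)) = 9.03 + (-0.10221)·(-6.67) = 9.7117.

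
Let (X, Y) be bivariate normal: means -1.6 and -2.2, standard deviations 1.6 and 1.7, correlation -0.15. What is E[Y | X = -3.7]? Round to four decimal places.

-1.8653

For a bivariate normal, E[Y | X=x] = μ_Y + ρ·(σ_Y/σ_X)·(x − μ_X).
E[Y | X=-3.7] = -2.2 + (-0.15)·(1.7/1.6)·(-3.7 − (-1.6)) = -2.2 + (-0.15937)·(-2.1) = -1.8653.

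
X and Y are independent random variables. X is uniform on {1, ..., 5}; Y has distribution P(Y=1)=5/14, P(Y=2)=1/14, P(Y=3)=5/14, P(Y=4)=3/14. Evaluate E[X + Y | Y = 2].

P(Y = 2) = 1/14.
Summing (X+Y)·P(x,y) over outcomes with Y = 2 gives 5/14.
E[X + Y | Y = 2] = (5/14) / (1/14) = 5.

5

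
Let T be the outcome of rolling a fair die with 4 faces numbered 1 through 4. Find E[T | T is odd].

Given T is odd, T is equally likely to be any of {1, 3}.
E[T | T is odd] = (1 + 3) / 2 = 2.

2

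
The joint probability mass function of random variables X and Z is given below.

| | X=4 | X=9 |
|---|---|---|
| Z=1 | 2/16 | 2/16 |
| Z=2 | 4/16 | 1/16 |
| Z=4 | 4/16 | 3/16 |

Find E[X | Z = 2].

P(Z = 2) = 5/16.
Σ X·P over the event = 4·(4/16) + 9·(1/16) = 25/16.
E[X | Z = 2] = (25/16) / (5/16) = 5.

5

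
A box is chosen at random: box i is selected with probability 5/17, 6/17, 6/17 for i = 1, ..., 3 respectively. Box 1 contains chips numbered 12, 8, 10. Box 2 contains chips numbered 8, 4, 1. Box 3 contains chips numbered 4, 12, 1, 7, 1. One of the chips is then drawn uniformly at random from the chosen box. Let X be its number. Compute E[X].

E[X | box 1] = (12+8+10)/3 = 10.
E[X | box 2] = (8+4+1)/3 = 13/3.
E[X | box 3] = (4+12+1+7+1)/5 = 5.
E[X] = (5/17)·(10) + (6/17)·(13/3) + (6/17)·(5) = 106/17.

106/17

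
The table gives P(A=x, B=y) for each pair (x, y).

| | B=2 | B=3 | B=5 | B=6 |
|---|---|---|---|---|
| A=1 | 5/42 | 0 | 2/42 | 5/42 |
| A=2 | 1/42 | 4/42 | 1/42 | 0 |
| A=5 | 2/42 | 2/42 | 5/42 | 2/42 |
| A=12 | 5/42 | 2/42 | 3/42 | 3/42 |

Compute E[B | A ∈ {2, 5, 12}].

P(A ∈ {2, 5, 12}) = 5/7.
Summing B·P(A=x,B=y) over the conditioning event gives 115/42.
E[B | A ∈ {2, 5, 12}] = (115/42) / (5/7) = 23/6.

23/6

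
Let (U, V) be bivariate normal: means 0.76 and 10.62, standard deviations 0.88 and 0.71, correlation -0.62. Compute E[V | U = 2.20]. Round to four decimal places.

For a bivariate normal, E[V | U=x] = μ_V + ρ·(σ_V/σ_U)·(x − μ_U).
E[V | U=2.20] = 10.62 + (-0.62)·(0.71/0.88)·(2.20 − (0.76)) = 10.62 + (-0.50023)·(1.44) = 9.8997.

9.8997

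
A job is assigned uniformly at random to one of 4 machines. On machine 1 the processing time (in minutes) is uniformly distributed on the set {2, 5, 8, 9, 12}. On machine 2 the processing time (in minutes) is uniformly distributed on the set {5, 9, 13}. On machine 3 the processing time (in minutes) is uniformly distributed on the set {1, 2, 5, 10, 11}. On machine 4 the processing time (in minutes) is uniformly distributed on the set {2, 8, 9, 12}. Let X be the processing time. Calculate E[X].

119/16

E[X | machine 1] = (2+5+8+9+12)/5 = 36/5.
E[X | machine 2] = (5+9+13)/3 = 9.
E[X | machine 3] = (1+2+5+10+11)/5 = 29/5.
E[X | machine 4] = (2+8+9+12)/4 = 31/4.
E[X] = (1/4)·(36/5) + (1/4)·(9) + (1/4)·(29/5) + (1/4)·(31/4) = 119/16.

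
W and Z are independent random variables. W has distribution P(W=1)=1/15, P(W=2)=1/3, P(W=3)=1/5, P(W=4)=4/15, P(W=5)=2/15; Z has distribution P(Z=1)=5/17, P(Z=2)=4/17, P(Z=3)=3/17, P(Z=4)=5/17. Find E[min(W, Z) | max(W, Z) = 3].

11/6

P(max(W, Z) = 3) = 18/85.
Summing min(W,Z)·P(x,y) over outcomes with max(W, Z) = 3 gives 33/85.
E[min(W, Z) | max(W, Z) = 3] = (33/85) / (18/85) = 11/6.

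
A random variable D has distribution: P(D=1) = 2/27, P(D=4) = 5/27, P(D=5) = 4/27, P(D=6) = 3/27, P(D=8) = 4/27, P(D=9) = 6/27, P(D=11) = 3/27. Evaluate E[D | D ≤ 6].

30/7

P(D ≤ 6) = 14/27.
Σ over the event: 1·2/27 + 4·5/27 + 5·4/27 + 6·1/9 = 20/9.
E[D | D ≤ 6] = (20/9) / (14/27) = 30/7.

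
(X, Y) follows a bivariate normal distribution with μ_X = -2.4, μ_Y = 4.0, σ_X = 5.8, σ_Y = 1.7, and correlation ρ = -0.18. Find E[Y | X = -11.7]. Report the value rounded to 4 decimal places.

4.4907

For a bivariate normal, E[Y | X=x] = μ_Y + ρ·(σ_Y/σ_X)·(x − μ_X).
E[Y | X=-11.7] = 4.0 + (-0.18)·(1.7/5.8)·(-11.7 − (-2.4)) = 4.0 + (-0.052759)·(-9.3) = 4.4907.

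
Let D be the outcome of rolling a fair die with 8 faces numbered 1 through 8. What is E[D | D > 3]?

6

Given D > 3, D is equally likely to be any of {4, 5, 6, 7, 8}.
E[D | D > 3] = (4 + 5 + 6 + 7 + 8) / 5 = 6.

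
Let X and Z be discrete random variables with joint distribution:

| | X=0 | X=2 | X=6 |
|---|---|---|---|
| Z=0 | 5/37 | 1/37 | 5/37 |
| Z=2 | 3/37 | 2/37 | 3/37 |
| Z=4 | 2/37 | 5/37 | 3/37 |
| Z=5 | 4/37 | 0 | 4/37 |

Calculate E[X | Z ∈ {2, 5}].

23/8

P(Z ∈ {2, 5}) = 16/37.
Σ X·P over the event = 0·(3/37) + 0·(4/37) + 2·(2/37) + 6·(3/37) + 6·(4/37) = 46/37.
E[X | Z ∈ {2, 5}] = (46/37) / (16/37) = 23/8.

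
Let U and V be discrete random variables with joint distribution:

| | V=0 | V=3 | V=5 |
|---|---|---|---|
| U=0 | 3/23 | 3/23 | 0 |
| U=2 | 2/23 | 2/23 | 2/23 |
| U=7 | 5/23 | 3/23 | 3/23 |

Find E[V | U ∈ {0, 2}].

25/12

P(U ∈ {0, 2}) = 12/23.
Σ V·P over the event = 0·(3/23) + 3·(3/23) + 0·(2/23) + 3·(2/23) + 5·(2/23) = 25/23.
E[V | U ∈ {0, 2}] = (25/23) / (12/23) = 25/12.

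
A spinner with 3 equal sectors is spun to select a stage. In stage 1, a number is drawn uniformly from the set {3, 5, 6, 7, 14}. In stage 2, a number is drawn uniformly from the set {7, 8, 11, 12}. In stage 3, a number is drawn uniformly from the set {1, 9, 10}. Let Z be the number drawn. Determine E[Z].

E[Z | stage 1] = (3+5+6+7+14)/5 = 7.
E[Z | stage 2] = (7+8+11+12)/4 = 19/2.
E[Z | stage 3] = (1+9+10)/3 = 20/3.
By the law of total expectation,
E[Z] = (1/3)·(7) + (1/3)·(19/2) + (1/3)·(20/3) = 139/18.

139/18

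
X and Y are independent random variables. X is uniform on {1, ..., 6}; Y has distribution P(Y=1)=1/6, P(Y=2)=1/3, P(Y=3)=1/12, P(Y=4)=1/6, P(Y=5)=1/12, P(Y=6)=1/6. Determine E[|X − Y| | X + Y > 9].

11/10

P(X + Y > 9) = 5/36.
Summing |X−Y|·P(x,y) over outcomes with X + Y > 9 gives 11/72.
E[|X − Y| | X + Y > 9] = (11/72) / (5/36) = 11/10.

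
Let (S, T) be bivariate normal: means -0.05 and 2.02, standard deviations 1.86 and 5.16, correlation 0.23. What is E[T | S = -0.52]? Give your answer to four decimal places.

For a bivariate normal, E[T | S=x] = μ_T + ρ·(σ_T/σ_S)·(x − μ_S).
E[T | S=-0.52] = 2.02 + (0.23)·(5.16/1.86)·(-0.52 − (-0.05)) = 2.02 + (0.63806)·(-0.47) = 1.7201.

1.7201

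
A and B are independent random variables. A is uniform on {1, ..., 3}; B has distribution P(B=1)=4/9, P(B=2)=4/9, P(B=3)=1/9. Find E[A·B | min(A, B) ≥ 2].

P(min(A, B) ≥ 2) = 10/27.
Summing AB·P(x,y) over outcomes with min(A, B) ≥ 2 gives 55/27.
E[A·B | min(A, B) ≥ 2] = (55/27) / (10/27) = 11/2.

11/2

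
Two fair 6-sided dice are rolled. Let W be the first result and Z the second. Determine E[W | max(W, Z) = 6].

P(max(W, Z) = 6) = 11/36.
Summing W·P(x,y) over outcomes with max(W, Z) = 6 gives 17/12.
E[W | max(W, Z) = 6] = (17/12) / (11/36) = 51/11.

51/11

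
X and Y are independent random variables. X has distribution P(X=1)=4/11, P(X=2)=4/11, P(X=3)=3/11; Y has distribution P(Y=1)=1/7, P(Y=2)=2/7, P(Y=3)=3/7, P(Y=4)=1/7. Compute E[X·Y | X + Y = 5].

P(X + Y = 5) = 2/7.
Summing XY·P(x,y) over outcomes with X + Y = 5 gives 124/77.
E[X·Y | X + Y = 5] = (124/77) / (2/7) = 62/11.

62/11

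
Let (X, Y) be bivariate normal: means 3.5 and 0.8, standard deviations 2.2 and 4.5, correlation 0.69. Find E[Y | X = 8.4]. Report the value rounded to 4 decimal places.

The regression of Y on X has slope ρ·σ_Y/σ_X and passes through (μ_X, μ_Y).
E[Y | X=8.4] = 0.8 + (0.69)·(4.5/2.2)·(8.4 − (3.5)) = 0.8 + (1.41136)·(4.9) = 7.7157.

7.7157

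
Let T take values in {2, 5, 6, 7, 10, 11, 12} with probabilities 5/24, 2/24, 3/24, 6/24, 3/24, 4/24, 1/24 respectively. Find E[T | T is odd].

P(T is odd) = 1/2.
Σ over the event: 5·1/12 + 7·1/4 + 11·1/6 = 4.
E[T | T is odd] = (4) / (1/2) = 8.

8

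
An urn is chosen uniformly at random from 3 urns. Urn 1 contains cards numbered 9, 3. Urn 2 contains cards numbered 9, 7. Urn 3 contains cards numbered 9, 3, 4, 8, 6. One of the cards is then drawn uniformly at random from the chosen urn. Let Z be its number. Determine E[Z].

20/3

E[Z | urn 1] = (9+3)/2 = 6.
E[Z | urn 2] = (9+7)/2 = 8.
E[Z | urn 3] = (9+3+4+8+6)/5 = 6.
By the law of total expectation,
E[Z] = (1/3)·(6) + (1/3)·(8) + (1/3)·(6) = 20/3.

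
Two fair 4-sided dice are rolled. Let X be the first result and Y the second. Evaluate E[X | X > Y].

10/3

Outcomes with X > Y: (2,1), (3,1), (3,2), (4,1), (4,2), (4,3), each with probability 1/16.
E[X | X > Y] = (2 + 3 + 3 + 4 + 4 + 4) / 6 = 10/3.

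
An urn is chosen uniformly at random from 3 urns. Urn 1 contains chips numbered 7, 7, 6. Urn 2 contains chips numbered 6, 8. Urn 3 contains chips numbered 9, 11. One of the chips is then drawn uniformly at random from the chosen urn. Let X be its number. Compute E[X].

71/9

E[X | urn 1] = (7+7+6)/3 = 20/3.
E[X | urn 2] = (6+8)/2 = 7.
E[X | urn 3] = (9+11)/2 = 10.
By the law of total expectation,
E[X] = (1/3)·(20/3) + (1/3)·(7) + (1/3)·(10) = 71/9.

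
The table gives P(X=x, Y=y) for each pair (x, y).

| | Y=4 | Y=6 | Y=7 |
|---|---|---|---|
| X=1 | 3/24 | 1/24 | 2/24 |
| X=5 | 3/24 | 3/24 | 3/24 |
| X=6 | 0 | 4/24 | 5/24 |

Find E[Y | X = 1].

P(X = 1) = 1/4.
Σ Y·P over the event = 4·(3/24) + 6·(1/24) + 7·(2/24) = 4/3.
E[Y | X = 1] = (4/3) / (1/4) = 16/3.

16/3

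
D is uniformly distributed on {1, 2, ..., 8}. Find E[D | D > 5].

7

Given D > 5, D is equally likely to be any of {6, 7, 8}.
E[D | D > 5] = (6 + 7 + 8) / 3 = 7.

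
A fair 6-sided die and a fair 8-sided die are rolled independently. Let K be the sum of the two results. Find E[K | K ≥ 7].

314/33

P(K ≥ 7) = 11/16.
Σ over the event: 7·1/8 + 8·1/8 + 9·1/8 + 10·5/48 + 11·1/12 + 12·1/16 + 13·1/24 + 14·1/48 = 157/24.
E[K | K ≥ 7] = (157/24) / (11/16) = 314/33.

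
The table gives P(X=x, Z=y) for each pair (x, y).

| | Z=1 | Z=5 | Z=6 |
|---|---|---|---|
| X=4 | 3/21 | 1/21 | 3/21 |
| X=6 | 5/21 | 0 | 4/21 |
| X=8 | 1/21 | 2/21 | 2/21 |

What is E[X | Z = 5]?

P(Z = 5) = 1/7.
Σ X·P over the event = 4·(1/21) + 8·(2/21) = 20/21.
E[X | Z = 5] = (20/21) / (1/7) = 20/3.

20/3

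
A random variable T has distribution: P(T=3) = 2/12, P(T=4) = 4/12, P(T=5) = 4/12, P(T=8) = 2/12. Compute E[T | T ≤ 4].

P(T ≤ 4) = 1/2.
Σ over the event: 3·1/6 + 4·1/3 = 11/6.
E[T | T ≤ 4] = (11/6) / (1/2) = 11/3.

11/3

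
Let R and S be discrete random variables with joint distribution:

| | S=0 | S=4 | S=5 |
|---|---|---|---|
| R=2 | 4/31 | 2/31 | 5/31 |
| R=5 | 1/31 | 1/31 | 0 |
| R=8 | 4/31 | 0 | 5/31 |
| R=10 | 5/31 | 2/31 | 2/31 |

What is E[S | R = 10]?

2

P(R = 10) = 9/31.
Σ S·P over the event = 0·(5/31) + 4·(2/31) + 5·(2/31) = 18/31.
E[S | R = 10] = (18/31) / (9/31) = 2.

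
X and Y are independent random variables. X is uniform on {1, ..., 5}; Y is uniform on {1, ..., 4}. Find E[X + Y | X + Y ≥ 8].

25/3

Outcomes with X + Y ≥ 8: (4,4), (5,3), (5,4), each with probability 1/20.
E[X + Y | X + Y ≥ 8] = (8 + 8 + 9) / 3 = 25/3.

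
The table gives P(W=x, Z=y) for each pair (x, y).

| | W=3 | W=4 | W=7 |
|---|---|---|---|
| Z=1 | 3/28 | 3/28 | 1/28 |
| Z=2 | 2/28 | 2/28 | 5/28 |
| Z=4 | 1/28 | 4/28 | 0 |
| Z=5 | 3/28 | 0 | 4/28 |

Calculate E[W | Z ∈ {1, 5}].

65/14

P(Z ∈ {1, 5}) = 1/2.
Σ W·P over the event = 3·(3/28) + 3·(3/28) + 4·(3/28) + 7·(1/28) + 7·(4/28) = 65/28.
E[W | Z ∈ {1, 5}] = (65/28) / (1/2) = 65/14.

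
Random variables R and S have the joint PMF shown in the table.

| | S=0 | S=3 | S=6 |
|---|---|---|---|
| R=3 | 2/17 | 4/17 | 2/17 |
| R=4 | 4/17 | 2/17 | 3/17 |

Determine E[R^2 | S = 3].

34/3

P(S = 3) = 6/17.
Summing R^2·P(R=x,S=y) over the conditioning event gives 4.
E[R^2 | S = 3] = (4) / (6/17) = 34/3.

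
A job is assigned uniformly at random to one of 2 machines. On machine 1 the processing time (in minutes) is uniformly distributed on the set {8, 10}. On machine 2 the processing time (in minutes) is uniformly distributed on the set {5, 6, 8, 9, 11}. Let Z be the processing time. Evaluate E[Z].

E[Z | machine 1] = (8+10)/2 = 9.
E[Z | machine 2] = (5+6+8+9+11)/5 = 39/5.
By the law of total expectation,
E[Z] = (1/2)·(9) + (1/2)·(39/5) = 42/5.

42/5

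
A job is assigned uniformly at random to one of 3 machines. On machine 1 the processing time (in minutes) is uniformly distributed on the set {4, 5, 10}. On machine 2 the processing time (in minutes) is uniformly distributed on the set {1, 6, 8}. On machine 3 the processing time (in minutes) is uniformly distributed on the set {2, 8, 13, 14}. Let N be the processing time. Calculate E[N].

E[N | machine 1] = (4+5+10)/3 = 19/3.
E[N | machine 2] = (1+6+8)/3 = 5.
E[N | machine 3] = (2+8+13+14)/4 = 37/4.
E[N] = (1/3)·(19/3) + (1/3)·(5) + (1/3)·(37/4) = 247/36.

247/36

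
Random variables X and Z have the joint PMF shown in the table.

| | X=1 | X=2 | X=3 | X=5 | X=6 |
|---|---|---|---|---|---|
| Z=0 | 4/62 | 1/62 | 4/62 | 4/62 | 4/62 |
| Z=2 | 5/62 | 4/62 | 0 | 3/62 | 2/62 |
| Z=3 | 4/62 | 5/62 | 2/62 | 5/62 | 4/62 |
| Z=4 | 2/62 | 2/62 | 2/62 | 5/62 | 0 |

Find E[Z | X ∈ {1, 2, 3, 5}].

29/13

P(X ∈ {1, 2, 3, 5}) = 26/31.
Summing Z·P(X=x,Z=y) over the conditioning event gives 58/31.
E[Z | X ∈ {1, 2, 3, 5}] = (58/31) / (26/31) = 29/13.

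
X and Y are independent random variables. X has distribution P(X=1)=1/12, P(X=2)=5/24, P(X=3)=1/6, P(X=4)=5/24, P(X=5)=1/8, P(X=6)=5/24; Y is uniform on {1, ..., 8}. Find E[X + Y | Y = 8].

P(Y = 8) = 1/8.
Summing (X+Y)·P(x,y) over outcomes with Y = 8 gives 281/192.
E[X + Y | Y = 8] = (281/192) / (1/8) = 281/24.

281/24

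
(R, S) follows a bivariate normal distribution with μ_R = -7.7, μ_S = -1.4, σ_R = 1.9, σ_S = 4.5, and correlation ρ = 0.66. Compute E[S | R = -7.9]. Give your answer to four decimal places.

For a bivariate normal, E[S | R=x] = μ_S + ρ·(σ_S/σ_R)·(x − μ_R).
E[S | R=-7.9] = -1.4 + (0.66)·(4.5/1.9)·(-7.9 − (-7.7)) = -1.4 + (1.5632)·(-0.2) = -1.7126.

-1.7126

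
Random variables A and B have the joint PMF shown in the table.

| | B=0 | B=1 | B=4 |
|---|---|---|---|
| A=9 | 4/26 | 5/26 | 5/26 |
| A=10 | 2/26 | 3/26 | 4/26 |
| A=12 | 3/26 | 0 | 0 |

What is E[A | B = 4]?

85/9

P(B = 4) = 9/26.
Summing A·P(A=x,B=y) over the conditioning event gives 85/26.
E[A | B = 4] = (85/26) / (9/26) = 85/9.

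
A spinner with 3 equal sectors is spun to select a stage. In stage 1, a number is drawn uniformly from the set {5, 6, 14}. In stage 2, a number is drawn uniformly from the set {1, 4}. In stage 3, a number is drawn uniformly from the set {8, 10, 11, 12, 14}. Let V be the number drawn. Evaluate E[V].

E[V | stage 1] = (5+6+14)/3 = 25/3.
E[V | stage 2] = (1+4)/2 = 5/2.
E[V | stage 3] = (8+10+11+12+14)/5 = 11.
E[V] = (1/3)·(25/3) + (1/3)·(5/2) + (1/3)·(11) = 131/18.

131/18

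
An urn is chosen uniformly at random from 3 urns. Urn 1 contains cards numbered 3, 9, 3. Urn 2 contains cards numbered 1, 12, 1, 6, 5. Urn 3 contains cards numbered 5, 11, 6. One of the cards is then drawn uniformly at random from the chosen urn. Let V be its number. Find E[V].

52/9

E[V | urn 1] = (3+9+3)/3 = 5.
E[V | urn 2] = (1+12+1+6+5)/5 = 5.
E[V | urn 3] = (5+11+6)/3 = 22/3.
By the law of total expectation,
E[V] = (1/3)·(5) + (1/3)·(5) + (1/3)·(22/3) = 52/9.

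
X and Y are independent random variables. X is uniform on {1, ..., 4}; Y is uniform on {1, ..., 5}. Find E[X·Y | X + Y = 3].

2

Outcomes with X + Y = 3: (1,2), (2,1), each with probability 1/20.
E[X·Y | X + Y = 3] = (2 + 2) / 2 = 2.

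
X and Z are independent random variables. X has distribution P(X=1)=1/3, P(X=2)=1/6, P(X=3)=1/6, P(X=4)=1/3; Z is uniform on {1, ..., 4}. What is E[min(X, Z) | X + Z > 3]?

P(X + Z > 3) = 19/24.
Summing min(X,Z)·P(x,y) over outcomes with X + Z > 3 gives 13/8.
E[min(X, Z) | X + Z > 3] = (13/8) / (19/24) = 39/19.

39/19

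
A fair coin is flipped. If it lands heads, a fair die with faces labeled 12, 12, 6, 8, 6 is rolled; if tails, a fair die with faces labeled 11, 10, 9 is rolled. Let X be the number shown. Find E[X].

E[X | heads] = (12+12+6+8+6)/5 = 44/5.
E[X | tails] = (11+10+9)/3 = 10.
E[X] = (1/2)·(44/5) + (1/2)·(10) = 47/5.

47/5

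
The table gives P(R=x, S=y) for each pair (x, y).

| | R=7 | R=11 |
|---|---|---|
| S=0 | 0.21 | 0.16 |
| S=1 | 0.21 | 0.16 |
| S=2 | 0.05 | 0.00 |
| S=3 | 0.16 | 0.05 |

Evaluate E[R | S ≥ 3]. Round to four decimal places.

P(S ≥ 3) = 0.21.
Σ R·P over the event = 7·(0.16) + 11·(0.05) = 1.67.
E[R | S ≥ 3] = (1.67) / (0.21) = 7.9524.

7.9524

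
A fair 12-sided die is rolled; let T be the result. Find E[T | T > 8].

Given T > 8, T is equally likely to be any of {9, 10, 11, 12}.
E[T | T > 8] = (9 + 10 + 11 + 12) / 4 = 21/2.

21/2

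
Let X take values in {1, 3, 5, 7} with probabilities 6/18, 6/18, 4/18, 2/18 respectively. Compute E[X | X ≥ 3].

P(X ≥ 3) = 2/3.
Σ over the event: 3·1/3 + 5·2/9 + 7·1/9 = 26/9.
E[X | X ≥ 3] = (26/9) / (2/3) = 13/3.

13/3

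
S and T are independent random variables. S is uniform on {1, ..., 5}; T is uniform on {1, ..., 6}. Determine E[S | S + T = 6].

3

Outcomes with S + T = 6: (1,5), (2,4), (3,3), (4,2), (5,1), each with probability 1/30.
E[S | S + T = 6] = (1 + 2 + 3 + 4 + 5) / 5 = 3.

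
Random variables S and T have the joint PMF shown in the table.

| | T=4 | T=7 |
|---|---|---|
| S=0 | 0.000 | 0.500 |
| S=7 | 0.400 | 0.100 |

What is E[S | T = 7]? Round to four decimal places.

1.1667

P(T = 7) = 0.600.
Σ S·P over the event = 0·(0.500) + 7·(0.100) = 0.700.
E[S | T = 7] = (0.700) / (0.600) = 1.1667.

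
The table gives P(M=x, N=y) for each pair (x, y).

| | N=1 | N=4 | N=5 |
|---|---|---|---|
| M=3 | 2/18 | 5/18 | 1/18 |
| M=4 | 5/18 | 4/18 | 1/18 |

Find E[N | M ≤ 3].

27/8

P(M ≤ 3) = 4/9.
Σ N·P over the event = 1·(2/18) + 4·(5/18) + 5·(1/18) = 3/2.
E[N | M ≤ 3] = (3/2) / (4/9) = 27/8.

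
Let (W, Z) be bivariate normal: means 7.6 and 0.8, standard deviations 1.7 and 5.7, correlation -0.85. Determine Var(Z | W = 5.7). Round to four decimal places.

Var(Z | W=x) = (1 − ρ²)·σ_Z².
Var(Z | W=5.7) = (5.7)²·(1 − (-0.85)²) = 32.49·0.2775 = 9.0160.

9.0160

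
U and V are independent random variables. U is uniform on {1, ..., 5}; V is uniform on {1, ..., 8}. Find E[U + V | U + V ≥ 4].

P(U + V ≥ 4) = 37/40.
Summing (U+V)·P(x,y) over outcomes with U + V ≥ 4 gives 73/10.
E[U + V | U + V ≥ 4] = (73/10) / (37/40) = 292/37.

292/37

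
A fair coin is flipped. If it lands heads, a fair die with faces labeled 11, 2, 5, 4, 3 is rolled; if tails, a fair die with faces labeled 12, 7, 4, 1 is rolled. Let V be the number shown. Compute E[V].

E[V | heads] = (11+2+5+4+3)/5 = 5.
E[V | tails] = (12+7+4+1)/4 = 6.
By the law of total expectation,
E[V] = (1/2)·(5) + (1/2)·(6) = 11/2.

11/2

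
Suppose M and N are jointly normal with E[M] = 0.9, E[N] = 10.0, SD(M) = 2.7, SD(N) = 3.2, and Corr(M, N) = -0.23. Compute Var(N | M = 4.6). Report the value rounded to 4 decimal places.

The conditional variance in a bivariate normal is σ_N²(1 − ρ²), independent of x.
Var(N | M=4.6) = (3.2)²·(1 − (-0.23)²) = 10.24·0.9471 = 9.6983.

9.6983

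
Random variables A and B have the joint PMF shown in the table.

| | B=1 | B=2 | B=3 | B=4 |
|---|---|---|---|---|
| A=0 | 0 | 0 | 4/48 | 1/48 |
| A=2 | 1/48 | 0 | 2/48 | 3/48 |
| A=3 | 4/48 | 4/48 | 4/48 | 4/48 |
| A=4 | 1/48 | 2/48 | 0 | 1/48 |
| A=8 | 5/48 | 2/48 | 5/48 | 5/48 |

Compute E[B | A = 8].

P(A = 8) = 17/48.
Σ B·P over the event = 1·(5/48) + 2·(2/48) + 3·(5/48) + 4·(5/48) = 11/12.
E[B | A = 8] = (11/12) / (17/48) = 44/17.

44/17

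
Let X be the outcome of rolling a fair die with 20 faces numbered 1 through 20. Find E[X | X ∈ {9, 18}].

P(X ∈ {9, 18}) = 1/10.
Σ over the event: 9·1/20 + 18·1/20 = 27/20.
E[X | X ∈ {9, 18}] = (27/20) / (1/10) = 27/2.

27/2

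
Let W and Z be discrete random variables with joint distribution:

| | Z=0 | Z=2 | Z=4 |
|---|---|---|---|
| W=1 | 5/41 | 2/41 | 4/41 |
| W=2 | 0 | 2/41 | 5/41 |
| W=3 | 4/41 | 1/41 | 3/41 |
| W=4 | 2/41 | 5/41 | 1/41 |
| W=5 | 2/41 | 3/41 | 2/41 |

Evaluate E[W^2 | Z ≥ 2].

P(Z ≥ 2) = 28/41.
Summing W^2·P(W=x,Z=y) over the conditioning event gives 291/41.
E[W^2 | Z ≥ 2] = (291/41) / (28/41) = 291/28.

291/28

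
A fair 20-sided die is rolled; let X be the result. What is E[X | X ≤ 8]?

Given X ≤ 8, X is equally likely to be any of {1, 2, 3, 4, 5, 6, 7, 8}.
E[X | X ≤ 8] = (1 + 2 + 3 + 4 + 5 + 6 + 7 + 8) / 8 = 9/2.

9/2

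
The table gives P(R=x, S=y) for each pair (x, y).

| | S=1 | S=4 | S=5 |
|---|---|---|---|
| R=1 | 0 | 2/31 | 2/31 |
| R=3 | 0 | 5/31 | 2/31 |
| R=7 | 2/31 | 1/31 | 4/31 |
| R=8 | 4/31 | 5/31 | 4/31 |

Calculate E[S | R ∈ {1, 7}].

4

P(R ∈ {1, 7}) = 11/31.
Summing S·P(R=x,S=y) over the conditioning event gives 44/31.
E[S | R ∈ {1, 7}] = (44/31) / (11/31) = 4.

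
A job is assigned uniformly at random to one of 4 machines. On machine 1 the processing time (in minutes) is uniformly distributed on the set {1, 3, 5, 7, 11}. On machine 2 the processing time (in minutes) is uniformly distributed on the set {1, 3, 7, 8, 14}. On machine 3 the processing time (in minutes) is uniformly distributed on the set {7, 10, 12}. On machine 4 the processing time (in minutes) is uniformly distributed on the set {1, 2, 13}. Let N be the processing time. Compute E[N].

E[N | machine 1] = (1+3+5+7+11)/5 = 27/5.
E[N | machine 2] = (1+3+7+8+14)/5 = 33/5.
E[N | machine 3] = (7+10+12)/3 = 29/3.
E[N | machine 4] = (1+2+13)/3 = 16/3.
By the law of total expectation,
E[N] = (1/4)·(27/5) + (1/4)·(33/5) + (1/4)·(29/3) + (1/4)·(16/3) = 27/4.

27/4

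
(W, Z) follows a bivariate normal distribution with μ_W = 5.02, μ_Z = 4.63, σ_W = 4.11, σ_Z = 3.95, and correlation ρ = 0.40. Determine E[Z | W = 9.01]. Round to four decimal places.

For a bivariate normal, E[Z | W=x] = μ_Z + ρ·(σ_Z/σ_W)·(x − μ_W).
E[Z | W=9.01] = 4.63 + (0.40)·(3.95/4.11)·(9.01 − (5.02)) = 4.63 + (0.38443)·(3.99) = 6.1639.

6.1639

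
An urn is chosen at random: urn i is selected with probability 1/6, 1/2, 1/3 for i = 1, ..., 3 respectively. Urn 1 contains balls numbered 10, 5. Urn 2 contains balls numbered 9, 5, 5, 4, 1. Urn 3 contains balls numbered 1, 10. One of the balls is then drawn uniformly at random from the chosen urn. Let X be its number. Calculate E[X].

329/60

E[X | urn 1] = (10+5)/2 = 15/2.
E[X | urn 2] = (9+5+5+4+1)/5 = 24/5.
E[X | urn 3] = (1+10)/2 = 11/2.
By the law of total expectation,
E[X] = (1/6)·(15/2) + (1/2)·(24/5) + (1/3)·(11/2) = 329/60.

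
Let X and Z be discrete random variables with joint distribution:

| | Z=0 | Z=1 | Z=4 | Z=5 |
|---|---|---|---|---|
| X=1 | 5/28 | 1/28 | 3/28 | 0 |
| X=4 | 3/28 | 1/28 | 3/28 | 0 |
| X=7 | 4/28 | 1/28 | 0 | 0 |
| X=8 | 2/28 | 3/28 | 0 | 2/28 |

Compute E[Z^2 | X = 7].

P(X = 7) = 5/28.
Σ Z^2·P over the event = 0·(4/28) + 1·(1/28) = 1/28.
E[Z^2 | X = 7] = (1/28) / (5/28) = 1/5.

1/5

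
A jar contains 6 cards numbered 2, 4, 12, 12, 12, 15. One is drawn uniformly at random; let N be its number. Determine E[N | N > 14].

P(N > 14) = 1/6.
Σ over the event: 15·1/6 = 5/2.
E[N | N > 14] = (5/2) / (1/6) = 15.

15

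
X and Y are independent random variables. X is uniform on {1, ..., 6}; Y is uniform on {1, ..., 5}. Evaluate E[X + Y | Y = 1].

9/2

Outcomes with Y = 1: (1,1), (2,1), (3,1), (4,1), (5,1), (6,1), each with probability 1/30.
E[X + Y | Y = 1] = (2 + 3 + 4 + 5 + 6 + 7) / 6 = 9/2.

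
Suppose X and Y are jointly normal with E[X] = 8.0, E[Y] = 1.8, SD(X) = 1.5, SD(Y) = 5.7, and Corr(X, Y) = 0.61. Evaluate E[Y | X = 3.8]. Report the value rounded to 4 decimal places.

-7.9356

For a bivariate normal, E[Y | X=x] = μ_Y + ρ·(σ_Y/σ_X)·(x − μ_X).
E[Y | X=3.8] = 1.8 + (0.61)·(5.7/1.5)·(3.8 − (8.0)) = 1.8 + (2.318)·(-4.2) = -7.9356.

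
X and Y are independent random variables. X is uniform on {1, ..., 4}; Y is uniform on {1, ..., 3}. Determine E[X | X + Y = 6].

Outcomes with X + Y = 6: (3,3), (4,2), each with probability 1/12.
E[X | X + Y = 6] = (3 + 4) / 2 = 7/2.

7/2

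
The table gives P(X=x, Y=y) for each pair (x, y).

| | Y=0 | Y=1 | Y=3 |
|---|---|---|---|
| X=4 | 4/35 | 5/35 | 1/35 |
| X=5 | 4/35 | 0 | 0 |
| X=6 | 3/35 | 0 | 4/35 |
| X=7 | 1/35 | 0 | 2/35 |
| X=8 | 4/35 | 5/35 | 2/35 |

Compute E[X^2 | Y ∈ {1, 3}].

P(Y ∈ {1, 3}) = 19/35.
Summing X^2·P(X=x,Y=y) over the conditioning event gives 786/35.
E[X^2 | Y ∈ {1, 3}] = (786/35) / (19/35) = 786/19.

786/19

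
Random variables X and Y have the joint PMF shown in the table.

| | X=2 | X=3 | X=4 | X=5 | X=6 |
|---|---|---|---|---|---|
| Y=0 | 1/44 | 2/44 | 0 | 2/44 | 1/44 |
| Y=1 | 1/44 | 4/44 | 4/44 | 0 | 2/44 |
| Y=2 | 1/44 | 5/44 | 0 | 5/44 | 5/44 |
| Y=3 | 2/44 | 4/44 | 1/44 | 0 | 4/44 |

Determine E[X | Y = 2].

9/2

P(Y = 2) = 4/11.
Σ X·P over the event = 2·(1/44) + 3·(5/44) + 5·(5/44) + 6·(5/44) = 18/11.
E[X | Y = 2] = (18/11) / (4/11) = 9/2.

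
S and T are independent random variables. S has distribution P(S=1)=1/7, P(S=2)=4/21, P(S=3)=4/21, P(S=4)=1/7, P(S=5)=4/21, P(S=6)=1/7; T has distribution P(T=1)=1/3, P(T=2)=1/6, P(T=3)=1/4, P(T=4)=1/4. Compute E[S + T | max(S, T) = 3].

P(max(S, T) = 3) = 19/84.
Summing (S+T)·P(x,y) over outcomes with max(S, T) = 3 gives 68/63.
E[S + T | max(S, T) = 3] = (68/63) / (19/84) = 272/57.

272/57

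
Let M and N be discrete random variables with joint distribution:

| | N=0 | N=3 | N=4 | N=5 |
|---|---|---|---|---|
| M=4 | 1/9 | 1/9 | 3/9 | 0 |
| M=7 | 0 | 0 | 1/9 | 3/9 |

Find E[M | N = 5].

P(N = 5) = 1/3.
Σ M·P over the event = 7·(3/9) = 7/3.
E[M | N = 5] = (7/3) / (1/3) = 7.

7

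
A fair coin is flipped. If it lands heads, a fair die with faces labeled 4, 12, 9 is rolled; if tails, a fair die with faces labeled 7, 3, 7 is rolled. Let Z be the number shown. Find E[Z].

E[Z | heads] = (4+12+9)/3 = 25/3.
E[Z | tails] = (7+3+7)/3 = 17/3.
E[Z] = (1/2)·(25/3) + (1/2)·(17/3) = 7.

7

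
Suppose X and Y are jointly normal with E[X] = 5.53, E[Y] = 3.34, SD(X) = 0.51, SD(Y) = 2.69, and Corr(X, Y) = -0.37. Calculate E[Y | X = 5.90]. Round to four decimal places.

For a bivariate normal, E[Y | X=x] = μ_Y + ρ·(σ_Y/σ_X)·(x − μ_X).
E[Y | X=5.90] = 3.34 + (-0.37)·(2.69/0.51)·(5.90 − (5.53)) = 3.34 + (-1.9516)·(0.37) = 2.6179.

2.6179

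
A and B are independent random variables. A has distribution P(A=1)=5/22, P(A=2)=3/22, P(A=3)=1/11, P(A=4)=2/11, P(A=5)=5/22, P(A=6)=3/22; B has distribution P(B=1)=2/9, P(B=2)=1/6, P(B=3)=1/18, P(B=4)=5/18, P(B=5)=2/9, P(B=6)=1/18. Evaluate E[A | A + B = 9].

P(A + B = 9) = 23/198.
Summing A·P(x,y) over outcomes with A + B = 9 gives 71/132.
E[A | A + B = 9] = (71/132) / (23/198) = 213/46.

213/46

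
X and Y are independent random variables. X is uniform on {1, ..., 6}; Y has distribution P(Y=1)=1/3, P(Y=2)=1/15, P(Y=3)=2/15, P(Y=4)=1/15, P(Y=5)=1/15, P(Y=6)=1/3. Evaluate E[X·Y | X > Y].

P(X > Y) = 19/45.
Summing XY·P(x,y) over outcomes with X > Y gives 10/3.
E[X·Y | X > Y] = (10/3) / (19/45) = 150/19.

150/19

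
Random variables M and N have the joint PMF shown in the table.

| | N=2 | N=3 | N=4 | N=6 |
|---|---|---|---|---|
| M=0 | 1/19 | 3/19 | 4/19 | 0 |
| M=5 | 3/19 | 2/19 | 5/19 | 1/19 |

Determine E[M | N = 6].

5

P(N = 6) = 1/19.
Σ M·P over the event = 5·(1/19) = 5/19.
E[M | N = 6] = (5/19) / (1/19) = 5.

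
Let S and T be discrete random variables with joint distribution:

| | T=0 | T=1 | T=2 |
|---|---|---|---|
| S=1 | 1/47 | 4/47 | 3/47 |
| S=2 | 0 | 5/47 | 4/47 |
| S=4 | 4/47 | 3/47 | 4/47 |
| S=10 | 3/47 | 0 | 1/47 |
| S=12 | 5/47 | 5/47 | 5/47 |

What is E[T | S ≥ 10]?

17/19

P(S ≥ 10) = 19/47.
Σ T·P over the event = 0·(3/47) + 2·(1/47) + 0·(5/47) + 1·(5/47) + 2·(5/47) = 17/47.
E[T | S ≥ 10] = (17/47) / (19/47) = 17/19.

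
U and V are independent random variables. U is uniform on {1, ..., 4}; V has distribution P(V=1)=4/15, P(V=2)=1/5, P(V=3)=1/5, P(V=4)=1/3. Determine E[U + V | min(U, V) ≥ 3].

57/8

P(min(U, V) ≥ 3) = 4/15.
Summing (U+V)·P(x,y) over outcomes with min(U, V) ≥ 3 gives 19/10.
E[U + V | min(U, V) ≥ 3] = (19/10) / (4/15) = 57/8.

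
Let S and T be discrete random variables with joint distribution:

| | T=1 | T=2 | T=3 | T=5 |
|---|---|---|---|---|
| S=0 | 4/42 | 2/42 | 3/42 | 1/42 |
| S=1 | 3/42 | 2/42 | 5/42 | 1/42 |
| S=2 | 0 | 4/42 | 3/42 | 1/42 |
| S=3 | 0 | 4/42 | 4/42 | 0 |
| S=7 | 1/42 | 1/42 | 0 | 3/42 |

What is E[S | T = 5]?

P(T = 5) = 1/7.
Σ S·P over the event = 0·(1/42) + 1·(1/42) + 2·(1/42) + 7·(3/42) = 4/7.
E[S | T = 5] = (4/7) / (1/7) = 4.

4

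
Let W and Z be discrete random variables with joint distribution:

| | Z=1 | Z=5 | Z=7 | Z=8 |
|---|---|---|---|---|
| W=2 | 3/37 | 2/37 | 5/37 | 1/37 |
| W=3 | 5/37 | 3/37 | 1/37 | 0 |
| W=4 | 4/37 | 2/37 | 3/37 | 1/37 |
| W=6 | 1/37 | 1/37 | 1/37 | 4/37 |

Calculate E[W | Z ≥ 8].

5

P(Z ≥ 8) = 6/37.
Σ W·P over the event = 2·(1/37) + 4·(1/37) + 6·(4/37) = 30/37.
E[W | Z ≥ 8] = (30/37) / (6/37) = 5.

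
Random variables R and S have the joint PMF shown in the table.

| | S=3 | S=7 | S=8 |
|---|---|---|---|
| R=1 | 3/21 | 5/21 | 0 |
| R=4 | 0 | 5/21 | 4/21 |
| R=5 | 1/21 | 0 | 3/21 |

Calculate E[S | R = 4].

P(R = 4) = 3/7.
Σ S·P over the event = 7·(5/21) + 8·(4/21) = 67/21.
E[S | R = 4] = (67/21) / (3/7) = 67/9.

67/9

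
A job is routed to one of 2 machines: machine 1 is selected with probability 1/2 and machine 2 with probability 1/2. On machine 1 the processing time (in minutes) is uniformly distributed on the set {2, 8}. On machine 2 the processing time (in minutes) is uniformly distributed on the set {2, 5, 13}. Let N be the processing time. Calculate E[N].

35/6

E[N | machine 1] = (2+8)/2 = 5.
E[N | machine 2] = (2+5+13)/3 = 20/3.
By the law of total expectation,
E[N] = (1/2)·(5) + (1/2)·(20/3) = 35/6.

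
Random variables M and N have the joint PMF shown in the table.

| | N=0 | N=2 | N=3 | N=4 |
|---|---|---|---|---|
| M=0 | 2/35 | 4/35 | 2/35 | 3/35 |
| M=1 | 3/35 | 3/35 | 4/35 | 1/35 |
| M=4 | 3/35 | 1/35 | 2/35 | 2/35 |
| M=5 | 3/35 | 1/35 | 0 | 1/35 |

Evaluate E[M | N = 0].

P(N = 0) = 11/35.
Summing M·P(M=x,N=y) over the conditioning event gives 6/7.
E[M | N = 0] = (6/7) / (11/35) = 30/11.

30/11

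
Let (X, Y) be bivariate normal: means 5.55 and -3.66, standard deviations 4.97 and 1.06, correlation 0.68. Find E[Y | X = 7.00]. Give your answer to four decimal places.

For a bivariate normal, E[Y | X=x] = μ_Y + ρ·(σ_Y/σ_X)·(x − μ_X).
E[Y | X=7.00] = -3.66 + (0.68)·(1.06/4.97)·(7.00 − (5.55)) = -3.66 + (0.14503)·(1.45) = -3.4497.

-3.4497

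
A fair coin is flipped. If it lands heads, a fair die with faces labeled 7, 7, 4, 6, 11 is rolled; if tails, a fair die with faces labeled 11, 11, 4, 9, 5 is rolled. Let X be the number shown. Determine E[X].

15/2

E[X | heads] = (7+7+4+6+11)/5 = 7.
E[X | tails] = (11+11+4+9+5)/5 = 8.
E[X] = (1/2)·(7) + (1/2)·(8) = 15/2.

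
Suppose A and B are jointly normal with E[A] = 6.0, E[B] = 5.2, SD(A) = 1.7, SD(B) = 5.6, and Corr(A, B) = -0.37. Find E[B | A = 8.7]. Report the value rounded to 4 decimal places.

For a bivariate normal, E[B | A=x] = μ_B + ρ·(σ_B/σ_A)·(x − μ_A).
E[B | A=8.7] = 5.2 + (-0.37)·(5.6/1.7)·(8.7 − (6.0)) = 5.2 + (-1.2188)·(2.7) = 1.9092.

1.9092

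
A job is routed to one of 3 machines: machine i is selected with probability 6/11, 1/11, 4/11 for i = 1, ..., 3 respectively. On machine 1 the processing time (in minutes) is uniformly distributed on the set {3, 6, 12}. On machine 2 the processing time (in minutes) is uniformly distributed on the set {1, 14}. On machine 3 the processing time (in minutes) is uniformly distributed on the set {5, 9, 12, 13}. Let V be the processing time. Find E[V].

E[V | machine 1] = (3+6+12)/3 = 7.
E[V | machine 2] = (1+14)/2 = 15/2.
E[V | machine 3] = (5+9+12+13)/4 = 39/4.
By the law of total expectation,
E[V] = (6/11)·(7) + (1/11)·(15/2) + (4/11)·(39/4) = 177/22.

177/22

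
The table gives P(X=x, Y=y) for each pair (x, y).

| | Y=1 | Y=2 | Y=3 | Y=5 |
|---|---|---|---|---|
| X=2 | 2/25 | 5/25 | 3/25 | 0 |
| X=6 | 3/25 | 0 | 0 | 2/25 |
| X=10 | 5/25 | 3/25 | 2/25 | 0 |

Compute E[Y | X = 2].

21/10

P(X = 2) = 2/5.
Σ Y·P over the event = 1·(2/25) + 2·(5/25) + 3·(3/25) = 21/25.
E[Y | X = 2] = (21/25) / (2/5) = 21/10.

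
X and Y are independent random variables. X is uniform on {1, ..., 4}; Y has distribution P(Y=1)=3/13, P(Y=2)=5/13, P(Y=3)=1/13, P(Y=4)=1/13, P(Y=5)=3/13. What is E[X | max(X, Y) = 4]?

46/13

P(max(X, Y) = 4) = 1/4.
Summing X·P(x,y) over outcomes with max(X, Y) = 4 gives 23/26.
E[X | max(X, Y) = 4] = (23/26) / (1/4) = 46/13.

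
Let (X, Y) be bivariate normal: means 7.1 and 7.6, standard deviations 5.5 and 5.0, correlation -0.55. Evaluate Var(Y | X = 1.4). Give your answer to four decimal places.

17.4375

For a bivariate normal, Var(Y | X=x) = σ_Y²(1 − ρ²).
Var(Y | X=1.4) = (5.0)²·(1 − (-0.55)²) = 25·0.6975 = 17.4375.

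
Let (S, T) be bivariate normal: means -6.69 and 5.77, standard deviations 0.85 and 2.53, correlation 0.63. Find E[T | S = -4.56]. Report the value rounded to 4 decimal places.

9.7641

The regression of T on S has slope ρ·σ_T/σ_S and passes through (μ_S, μ_T).
E[T | S=-4.56] = 5.77 + (0.63)·(2.53/0.85)·(-4.56 − (-6.69)) = 5.77 + (1.87518)·(2.13) = 9.7641.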